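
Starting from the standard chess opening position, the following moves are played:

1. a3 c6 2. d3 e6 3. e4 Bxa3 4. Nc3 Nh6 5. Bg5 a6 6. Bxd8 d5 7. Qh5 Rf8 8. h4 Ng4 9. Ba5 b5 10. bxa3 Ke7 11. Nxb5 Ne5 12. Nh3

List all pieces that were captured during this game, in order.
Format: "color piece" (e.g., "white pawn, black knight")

Tracking captures:
  Bxa3: captured white pawn
  Bxd8: captured black queen
  bxa3: captured black bishop
  Nxb5: captured black pawn

white pawn, black queen, black bishop, black pawn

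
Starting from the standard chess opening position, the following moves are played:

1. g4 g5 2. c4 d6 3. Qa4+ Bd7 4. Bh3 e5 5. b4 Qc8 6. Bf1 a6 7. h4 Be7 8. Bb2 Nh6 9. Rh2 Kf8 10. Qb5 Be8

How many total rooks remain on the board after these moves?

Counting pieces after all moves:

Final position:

  a b c d e f g h
  ─────────────────
8│♜ ♞ ♛ · ♝ ♚ · ♜│8
7│· ♟ ♟ · ♝ ♟ · ♟│7
6│♟ · · ♟ · · · ♞│6
5│· ♕ · · ♟ · ♟ ·│5
4│· ♙ ♙ · · · ♙ ♙│4
3│· · · · · · · ·│3
2│♙ ♗ · ♙ ♙ ♙ · ♖│2
1│♖ ♘ · · ♔ ♗ ♘ ·│1
  ─────────────────
  a b c d e f g h


4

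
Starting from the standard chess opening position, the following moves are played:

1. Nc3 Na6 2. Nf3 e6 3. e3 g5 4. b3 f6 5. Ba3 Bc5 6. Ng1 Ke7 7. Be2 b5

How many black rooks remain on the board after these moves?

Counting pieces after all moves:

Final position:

  a b c d e f g h
  ─────────────────
8│♜ · ♝ ♛ · · ♞ ♜│8
7│♟ · ♟ ♟ ♚ · · ♟│7
6│♞ · · · ♟ ♟ · ·│6
5│· ♟ ♝ · · · ♟ ·│5
4│· · · · · · · ·│4
3│♗ ♙ ♘ · ♙ · · ·│3
2│♙ · ♙ ♙ ♗ ♙ ♙ ♙│2
1│♖ · · ♕ ♔ · ♘ ♖│1
  ─────────────────
  a b c d e f g h


2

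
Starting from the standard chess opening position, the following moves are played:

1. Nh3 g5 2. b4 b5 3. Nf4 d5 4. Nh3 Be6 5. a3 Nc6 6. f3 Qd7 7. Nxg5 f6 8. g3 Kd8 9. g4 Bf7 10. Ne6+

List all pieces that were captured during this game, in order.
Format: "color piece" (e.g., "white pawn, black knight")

Tracking captures:
  Nxg5: captured black pawn

black pawn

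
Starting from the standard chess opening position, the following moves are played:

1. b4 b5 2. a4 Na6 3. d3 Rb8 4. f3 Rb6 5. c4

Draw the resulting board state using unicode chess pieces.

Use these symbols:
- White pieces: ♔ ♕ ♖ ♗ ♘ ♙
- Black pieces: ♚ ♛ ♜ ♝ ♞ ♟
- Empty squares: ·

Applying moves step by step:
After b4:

♜ ♞ ♝ ♛ ♚ ♝ ♞ ♜
♟ ♟ ♟ ♟ ♟ ♟ ♟ ♟
· · · · · · · ·
· · · · · · · ·
· ♙ · · · · · ·
· · · · · · · ·
♙ · ♙ ♙ ♙ ♙ ♙ ♙
♖ ♘ ♗ ♕ ♔ ♗ ♘ ♖


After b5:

♜ ♞ ♝ ♛ ♚ ♝ ♞ ♜
♟ · ♟ ♟ ♟ ♟ ♟ ♟
· · · · · · · ·
· ♟ · · · · · ·
· ♙ · · · · · ·
· · · · · · · ·
♙ · ♙ ♙ ♙ ♙ ♙ ♙
♖ ♘ ♗ ♕ ♔ ♗ ♘ ♖


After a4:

♜ ♞ ♝ ♛ ♚ ♝ ♞ ♜
♟ · ♟ ♟ ♟ ♟ ♟ ♟
· · · · · · · ·
· ♟ · · · · · ·
♙ ♙ · · · · · ·
· · · · · · · ·
· · ♙ ♙ ♙ ♙ ♙ ♙
♖ ♘ ♗ ♕ ♔ ♗ ♘ ♖


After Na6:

♜ · ♝ ♛ ♚ ♝ ♞ ♜
♟ · ♟ ♟ ♟ ♟ ♟ ♟
♞ · · · · · · ·
· ♟ · · · · · ·
♙ ♙ · · · · · ·
· · · · · · · ·
· · ♙ ♙ ♙ ♙ ♙ ♙
♖ ♘ ♗ ♕ ♔ ♗ ♘ ♖


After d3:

♜ · ♝ ♛ ♚ ♝ ♞ ♜
♟ · ♟ ♟ ♟ ♟ ♟ ♟
♞ · · · · · · ·
· ♟ · · · · · ·
♙ ♙ · · · · · ·
· · · ♙ · · · ·
· · ♙ · ♙ ♙ ♙ ♙
♖ ♘ ♗ ♕ ♔ ♗ ♘ ♖


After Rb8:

· ♜ ♝ ♛ ♚ ♝ ♞ ♜
♟ · ♟ ♟ ♟ ♟ ♟ ♟
♞ · · · · · · ·
· ♟ · · · · · ·
♙ ♙ · · · · · ·
· · · ♙ · · · ·
· · ♙ · ♙ ♙ ♙ ♙
♖ ♘ ♗ ♕ ♔ ♗ ♘ ♖


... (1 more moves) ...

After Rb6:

· · ♝ ♛ ♚ ♝ ♞ ♜
♟ · ♟ ♟ ♟ ♟ ♟ ♟
♞ ♜ · · · · · ·
· ♟ · · · · · ·
♙ ♙ · · · · · ·
· · · ♙ · ♙ · ·
· · ♙ · ♙ · ♙ ♙
♖ ♘ ♗ ♕ ♔ ♗ ♘ ♖


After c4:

· · ♝ ♛ ♚ ♝ ♞ ♜
♟ · ♟ ♟ ♟ ♟ ♟ ♟
♞ ♜ · · · · · ·
· ♟ · · · · · ·
♙ ♙ ♙ · · · · ·
· · · ♙ · ♙ · ·
· · · · ♙ · ♙ ♙
♖ ♘ ♗ ♕ ♔ ♗ ♘ ♖



  a b c d e f g h
  ─────────────────
8│· · ♝ ♛ ♚ ♝ ♞ ♜│8
7│♟ · ♟ ♟ ♟ ♟ ♟ ♟│7
6│♞ ♜ · · · · · ·│6
5│· ♟ · · · · · ·│5
4│♙ ♙ ♙ · · · · ·│4
3│· · · ♙ · ♙ · ·│3
2│· · · · ♙ · ♙ ♙│2
1│♖ ♘ ♗ ♕ ♔ ♗ ♘ ♖│1
  ─────────────────
  a b c d e f g h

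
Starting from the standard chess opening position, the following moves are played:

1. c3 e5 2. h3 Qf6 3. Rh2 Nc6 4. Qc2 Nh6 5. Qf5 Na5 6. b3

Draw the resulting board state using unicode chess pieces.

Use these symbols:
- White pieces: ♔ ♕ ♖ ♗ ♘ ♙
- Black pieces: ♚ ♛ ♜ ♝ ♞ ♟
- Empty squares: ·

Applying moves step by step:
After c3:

♜ ♞ ♝ ♛ ♚ ♝ ♞ ♜
♟ ♟ ♟ ♟ ♟ ♟ ♟ ♟
· · · · · · · ·
· · · · · · · ·
· · · · · · · ·
· · ♙ · · · · ·
♙ ♙ · ♙ ♙ ♙ ♙ ♙
♖ ♘ ♗ ♕ ♔ ♗ ♘ ♖


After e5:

♜ ♞ ♝ ♛ ♚ ♝ ♞ ♜
♟ ♟ ♟ ♟ · ♟ ♟ ♟
· · · · · · · ·
· · · · ♟ · · ·
· · · · · · · ·
· · ♙ · · · · ·
♙ ♙ · ♙ ♙ ♙ ♙ ♙
♖ ♘ ♗ ♕ ♔ ♗ ♘ ♖


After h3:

♜ ♞ ♝ ♛ ♚ ♝ ♞ ♜
♟ ♟ ♟ ♟ · ♟ ♟ ♟
· · · · · · · ·
· · · · ♟ · · ·
· · · · · · · ·
· · ♙ · · · · ♙
♙ ♙ · ♙ ♙ ♙ ♙ ·
♖ ♘ ♗ ♕ ♔ ♗ ♘ ♖


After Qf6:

♜ ♞ ♝ · ♚ ♝ ♞ ♜
♟ ♟ ♟ ♟ · ♟ ♟ ♟
· · · · · ♛ · ·
· · · · ♟ · · ·
· · · · · · · ·
· · ♙ · · · · ♙
♙ ♙ · ♙ ♙ ♙ ♙ ·
♖ ♘ ♗ ♕ ♔ ♗ ♘ ♖


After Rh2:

♜ ♞ ♝ · ♚ ♝ ♞ ♜
♟ ♟ ♟ ♟ · ♟ ♟ ♟
· · · · · ♛ · ·
· · · · ♟ · · ·
· · · · · · · ·
· · ♙ · · · · ♙
♙ ♙ · ♙ ♙ ♙ ♙ ♖
♖ ♘ ♗ ♕ ♔ ♗ ♘ ·


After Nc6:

♜ · ♝ · ♚ ♝ ♞ ♜
♟ ♟ ♟ ♟ · ♟ ♟ ♟
· · ♞ · · ♛ · ·
· · · · ♟ · · ·
· · · · · · · ·
· · ♙ · · · · ♙
♙ ♙ · ♙ ♙ ♙ ♙ ♖
♖ ♘ ♗ ♕ ♔ ♗ ♘ ·


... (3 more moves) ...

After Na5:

♜ · ♝ · ♚ ♝ · ♜
♟ ♟ ♟ ♟ · ♟ ♟ ♟
· · · · · ♛ · ♞
♞ · · · ♟ ♕ · ·
· · · · · · · ·
· · ♙ · · · · ♙
♙ ♙ · ♙ ♙ ♙ ♙ ♖
♖ ♘ ♗ · ♔ ♗ ♘ ·


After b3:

♜ · ♝ · ♚ ♝ · ♜
♟ ♟ ♟ ♟ · ♟ ♟ ♟
· · · · · ♛ · ♞
♞ · · · ♟ ♕ · ·
· · · · · · · ·
· ♙ ♙ · · · · ♙
♙ · · ♙ ♙ ♙ ♙ ♖
♖ ♘ ♗ · ♔ ♗ ♘ ·



  a b c d e f g h
  ─────────────────
8│♜ · ♝ · ♚ ♝ · ♜│8
7│♟ ♟ ♟ ♟ · ♟ ♟ ♟│7
6│· · · · · ♛ · ♞│6
5│♞ · · · ♟ ♕ · ·│5
4│· · · · · · · ·│4
3│· ♙ ♙ · · · · ♙│3
2│♙ · · ♙ ♙ ♙ ♙ ♖│2
1│♖ ♘ ♗ · ♔ ♗ ♘ ·│1
  ─────────────────
  a b c d e f g h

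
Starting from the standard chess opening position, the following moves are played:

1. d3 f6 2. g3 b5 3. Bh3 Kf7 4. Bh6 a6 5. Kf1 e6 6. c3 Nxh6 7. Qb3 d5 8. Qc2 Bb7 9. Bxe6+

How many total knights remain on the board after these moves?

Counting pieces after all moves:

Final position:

  a b c d e f g h
  ─────────────────
8│♜ ♞ · ♛ · ♝ · ♜│8
7│· ♝ ♟ · · ♚ ♟ ♟│7
6│♟ · · · ♗ ♟ · ♞│6
5│· ♟ · ♟ · · · ·│5
4│· · · · · · · ·│4
3│· · ♙ ♙ · · ♙ ·│3
2│♙ ♙ ♕ · ♙ ♙ · ♙│2
1│♖ ♘ · · · ♔ ♘ ♖│1
  ─────────────────
  a b c d e f g h


4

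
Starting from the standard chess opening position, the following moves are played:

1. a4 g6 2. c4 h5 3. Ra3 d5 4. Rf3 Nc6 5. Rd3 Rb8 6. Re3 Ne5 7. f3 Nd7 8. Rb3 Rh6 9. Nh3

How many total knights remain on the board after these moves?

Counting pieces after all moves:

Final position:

  a b c d e f g h
  ─────────────────
8│· ♜ ♝ ♛ ♚ ♝ ♞ ·│8
7│♟ ♟ ♟ ♞ ♟ ♟ · ·│7
6│· · · · · · ♟ ♜│6
5│· · · ♟ · · · ♟│5
4│♙ · ♙ · · · · ·│4
3│· ♖ · · · ♙ · ♘│3
2│· ♙ · ♙ ♙ · ♙ ♙│2
1│· ♘ ♗ ♕ ♔ ♗ · ♖│1
  ─────────────────
  a b c d e f g h


4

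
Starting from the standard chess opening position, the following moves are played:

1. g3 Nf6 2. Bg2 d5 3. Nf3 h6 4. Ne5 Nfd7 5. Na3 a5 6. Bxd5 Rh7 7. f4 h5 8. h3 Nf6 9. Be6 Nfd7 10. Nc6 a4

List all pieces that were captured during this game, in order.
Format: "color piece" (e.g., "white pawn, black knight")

Tracking captures:
  Bxd5: captured black pawn

black pawn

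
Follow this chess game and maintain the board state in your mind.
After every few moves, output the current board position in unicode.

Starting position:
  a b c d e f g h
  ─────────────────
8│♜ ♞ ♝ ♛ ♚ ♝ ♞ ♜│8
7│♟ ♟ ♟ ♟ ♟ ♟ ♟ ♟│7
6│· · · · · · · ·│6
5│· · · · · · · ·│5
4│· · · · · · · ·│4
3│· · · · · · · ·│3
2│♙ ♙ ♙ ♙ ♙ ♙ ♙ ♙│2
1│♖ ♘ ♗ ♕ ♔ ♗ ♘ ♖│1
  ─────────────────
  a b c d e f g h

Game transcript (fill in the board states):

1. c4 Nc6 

  a b c d e f g h
  ─────────────────
8│♜ · ♝ ♛ ♚ ♝ ♞ ♜│8
7│♟ ♟ ♟ ♟ ♟ ♟ ♟ ♟│7
6│· · ♞ · · · · ·│6
5│· · · · · · · ·│5
4│· · ♙ · · · · ·│4
3│· · · · · · · ·│3
2│♙ ♙ · ♙ ♙ ♙ ♙ ♙│2
1│♖ ♘ ♗ ♕ ♔ ♗ ♘ ♖│1
  ─────────────────
  a b c d e f g h

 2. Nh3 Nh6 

  a b c d e f g h
  ─────────────────
8│♜ · ♝ ♛ ♚ ♝ · ♜│8
7│♟ ♟ ♟ ♟ ♟ ♟ ♟ ♟│7
6│· · ♞ · · · · ♞│6
5│· · · · · · · ·│5
4│· · ♙ · · · · ·│4
3│· · · · · · · ♘│3
2│♙ ♙ · ♙ ♙ ♙ ♙ ♙│2
1│♖ ♘ ♗ ♕ ♔ ♗ · ♖│1
  ─────────────────
  a b c d e f g h

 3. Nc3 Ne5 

  a b c d e f g h
  ─────────────────
8│♜ · ♝ ♛ ♚ ♝ · ♜│8
7│♟ ♟ ♟ ♟ ♟ ♟ ♟ ♟│7
6│· · · · · · · ♞│6
5│· · · · ♞ · · ·│5
4│· · ♙ · · · · ·│4
3│· · ♘ · · · · ♘│3
2│♙ ♙ · ♙ ♙ ♙ ♙ ♙│2
1│♖ · ♗ ♕ ♔ ♗ · ♖│1
  ─────────────────
  a b c d e f g h

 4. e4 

  a b c d e f g h
  ─────────────────
8│♜ · ♝ ♛ ♚ ♝ · ♜│8
7│♟ ♟ ♟ ♟ ♟ ♟ ♟ ♟│7
6│· · · · · · · ♞│6
5│· · · · ♞ · · ·│5
4│· · ♙ · ♙ · · ·│4
3│· · ♘ · · · · ♘│3
2│♙ ♙ · ♙ · ♙ ♙ ♙│2
1│♖ · ♗ ♕ ♔ ♗ · ♖│1
  ─────────────────
  a b c d e f g h


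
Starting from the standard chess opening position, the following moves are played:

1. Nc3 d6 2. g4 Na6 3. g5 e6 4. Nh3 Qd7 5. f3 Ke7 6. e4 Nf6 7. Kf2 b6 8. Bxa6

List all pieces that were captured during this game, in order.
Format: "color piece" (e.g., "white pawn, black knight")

Tracking captures:
  Bxa6: captured black knight

black knight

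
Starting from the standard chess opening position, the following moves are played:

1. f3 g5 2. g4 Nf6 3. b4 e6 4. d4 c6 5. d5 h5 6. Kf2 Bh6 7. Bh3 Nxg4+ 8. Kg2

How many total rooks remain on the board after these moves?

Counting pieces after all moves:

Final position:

  a b c d e f g h
  ─────────────────
8│♜ ♞ ♝ ♛ ♚ · · ♜│8
7│♟ ♟ · ♟ · ♟ · ·│7
6│· · ♟ · ♟ · · ♝│6
5│· · · ♙ · · ♟ ♟│5
4│· ♙ · · · · ♞ ·│4
3│· · · · · ♙ · ♗│3
2│♙ · ♙ · ♙ · ♔ ♙│2
1│♖ ♘ ♗ ♕ · · ♘ ♖│1
  ─────────────────
  a b c d e f g h


4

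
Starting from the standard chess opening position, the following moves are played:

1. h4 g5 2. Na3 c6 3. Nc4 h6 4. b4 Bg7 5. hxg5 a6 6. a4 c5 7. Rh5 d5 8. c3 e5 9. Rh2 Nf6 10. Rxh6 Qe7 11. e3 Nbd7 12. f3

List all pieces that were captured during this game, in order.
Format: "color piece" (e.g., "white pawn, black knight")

Tracking captures:
  hxg5: captured black pawn
  Rxh6: captured black pawn

black pawn, black pawn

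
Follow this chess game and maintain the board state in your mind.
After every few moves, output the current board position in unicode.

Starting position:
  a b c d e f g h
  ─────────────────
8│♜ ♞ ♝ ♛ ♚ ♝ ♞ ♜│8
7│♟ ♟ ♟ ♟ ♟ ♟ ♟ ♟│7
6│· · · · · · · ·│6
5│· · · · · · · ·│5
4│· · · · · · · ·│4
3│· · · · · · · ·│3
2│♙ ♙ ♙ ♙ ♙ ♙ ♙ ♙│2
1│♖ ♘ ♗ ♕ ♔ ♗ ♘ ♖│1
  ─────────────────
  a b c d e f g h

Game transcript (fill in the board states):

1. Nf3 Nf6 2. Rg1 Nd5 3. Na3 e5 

  a b c d e f g h
  ─────────────────
8│♜ ♞ ♝ ♛ ♚ ♝ · ♜│8
7│♟ ♟ ♟ ♟ · ♟ ♟ ♟│7
6│· · · · · · · ·│6
5│· · · ♞ ♟ · · ·│5
4│· · · · · · · ·│4
3│♘ · · · · ♘ · ·│3
2│♙ ♙ ♙ ♙ ♙ ♙ ♙ ♙│2
1│♖ · ♗ ♕ ♔ ♗ ♖ ·│1
  ─────────────────
  a b c d e f g h

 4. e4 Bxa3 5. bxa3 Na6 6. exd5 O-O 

  a b c d e f g h
  ─────────────────
8│♜ · ♝ ♛ · ♜ ♚ ·│8
7│♟ ♟ ♟ ♟ · ♟ ♟ ♟│7
6│♞ · · · · · · ·│6
5│· · · ♙ ♟ · · ·│5
4│· · · · · · · ·│4
3│♙ · · · · ♘ · ·│3
2│♙ · ♙ ♙ · ♙ ♙ ♙│2
1│♖ · ♗ ♕ ♔ ♗ ♖ ·│1
  ─────────────────
  a b c d e f g h

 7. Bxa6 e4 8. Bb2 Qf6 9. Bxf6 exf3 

  a b c d e f g h
  ─────────────────
8│♜ · ♝ · · ♜ ♚ ·│8
7│♟ ♟ ♟ ♟ · ♟ ♟ ♟│7
6│♗ · · · · ♗ · ·│6
5│· · · ♙ · · · ·│5
4│· · · · · · · ·│4
3│♙ · · · · ♟ · ·│3
2│♙ · ♙ ♙ · ♙ ♙ ♙│2
1│♖ · · ♕ ♔ · ♖ ·│1
  ─────────────────
  a b c d e f g h

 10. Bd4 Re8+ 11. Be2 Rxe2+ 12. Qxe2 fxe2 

  a b c d e f g h
  ─────────────────
8│♜ · ♝ · · · ♚ ·│8
7│♟ ♟ ♟ ♟ · ♟ ♟ ♟│7
6│· · · · · · · ·│6
5│· · · ♙ · · · ·│5
4│· · · ♗ · · · ·│4
3│♙ · · · · · · ·│3
2│♙ · ♙ ♙ ♟ ♙ ♙ ♙│2
1│♖ · · · ♔ · ♖ ·│1
  ─────────────────
  a b c d e f g h

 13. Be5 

  a b c d e f g h
  ─────────────────
8│♜ · ♝ · · · ♚ ·│8
7│♟ ♟ ♟ ♟ · ♟ ♟ ♟│7
6│· · · · · · · ·│6
5│· · · ♙ ♗ · · ·│5
4│· · · · · · · ·│4
3│♙ · · · · · · ·│3
2│♙ · ♙ ♙ ♟ ♙ ♙ ♙│2
1│♖ · · · ♔ · ♖ ·│1
  ─────────────────
  a b c d e f g h


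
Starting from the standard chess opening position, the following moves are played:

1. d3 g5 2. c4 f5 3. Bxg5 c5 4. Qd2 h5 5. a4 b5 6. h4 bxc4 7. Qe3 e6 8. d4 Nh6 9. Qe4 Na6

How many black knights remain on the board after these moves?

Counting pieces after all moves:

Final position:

  a b c d e f g h
  ─────────────────
8│♜ · ♝ ♛ ♚ ♝ · ♜│8
7│♟ · · ♟ · · · ·│7
6│♞ · · · ♟ · · ♞│6
5│· · ♟ · · ♟ ♗ ♟│5
4│♙ · ♟ ♙ ♕ · · ♙│4
3│· · · · · · · ·│3
2│· ♙ · · ♙ ♙ ♙ ·│2
1│♖ ♘ · · ♔ ♗ ♘ ♖│1
  ─────────────────
  a b c d e f g h


2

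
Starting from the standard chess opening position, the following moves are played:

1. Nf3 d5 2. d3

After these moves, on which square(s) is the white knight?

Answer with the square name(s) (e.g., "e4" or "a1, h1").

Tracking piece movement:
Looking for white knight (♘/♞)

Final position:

  a b c d e f g h
  ─────────────────
8│♜ ♞ ♝ ♛ ♚ ♝ ♞ ♜│8
7│♟ ♟ ♟ · ♟ ♟ ♟ ♟│7
6│· · · · · · · ·│6
5│· · · ♟ · · · ·│5
4│· · · · · · · ·│4
3│· · · ♙ · ♘ · ·│3
2│♙ ♙ ♙ · ♙ ♙ ♙ ♙│2
1│♖ ♘ ♗ ♕ ♔ ♗ · ♖│1
  ─────────────────
  a b c d e f g h


b1, f3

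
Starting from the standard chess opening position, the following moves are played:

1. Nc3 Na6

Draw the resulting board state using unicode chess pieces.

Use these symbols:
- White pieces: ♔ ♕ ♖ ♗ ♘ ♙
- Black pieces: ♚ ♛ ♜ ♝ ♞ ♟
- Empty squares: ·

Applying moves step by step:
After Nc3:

♜ ♞ ♝ ♛ ♚ ♝ ♞ ♜
♟ ♟ ♟ ♟ ♟ ♟ ♟ ♟
· · · · · · · ·
· · · · · · · ·
· · · · · · · ·
· · ♘ · · · · ·
♙ ♙ ♙ ♙ ♙ ♙ ♙ ♙
♖ · ♗ ♕ ♔ ♗ ♘ ♖


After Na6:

♜ · ♝ ♛ ♚ ♝ ♞ ♜
♟ ♟ ♟ ♟ ♟ ♟ ♟ ♟
♞ · · · · · · ·
· · · · · · · ·
· · · · · · · ·
· · ♘ · · · · ·
♙ ♙ ♙ ♙ ♙ ♙ ♙ ♙
♖ · ♗ ♕ ♔ ♗ ♘ ♖



  a b c d e f g h
  ─────────────────
8│♜ · ♝ ♛ ♚ ♝ ♞ ♜│8
7│♟ ♟ ♟ ♟ ♟ ♟ ♟ ♟│7
6│♞ · · · · · · ·│6
5│· · · · · · · ·│5
4│· · · · · · · ·│4
3│· · ♘ · · · · ·│3
2│♙ ♙ ♙ ♙ ♙ ♙ ♙ ♙│2
1│♖ · ♗ ♕ ♔ ♗ ♘ ♖│1
  ─────────────────
  a b c d e f g h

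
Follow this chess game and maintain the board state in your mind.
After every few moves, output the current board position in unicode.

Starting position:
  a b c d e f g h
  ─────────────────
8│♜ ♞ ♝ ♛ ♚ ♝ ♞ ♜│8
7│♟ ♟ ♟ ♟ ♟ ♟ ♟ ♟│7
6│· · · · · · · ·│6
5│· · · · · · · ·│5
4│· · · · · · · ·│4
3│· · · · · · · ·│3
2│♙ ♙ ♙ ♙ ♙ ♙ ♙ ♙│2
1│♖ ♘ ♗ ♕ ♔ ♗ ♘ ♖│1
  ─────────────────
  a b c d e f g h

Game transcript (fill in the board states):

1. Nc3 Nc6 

  a b c d e f g h
  ─────────────────
8│♜ · ♝ ♛ ♚ ♝ ♞ ♜│8
7│♟ ♟ ♟ ♟ ♟ ♟ ♟ ♟│7
6│· · ♞ · · · · ·│6
5│· · · · · · · ·│5
4│· · · · · · · ·│4
3│· · ♘ · · · · ·│3
2│♙ ♙ ♙ ♙ ♙ ♙ ♙ ♙│2
1│♖ · ♗ ♕ ♔ ♗ ♘ ♖│1
  ─────────────────
  a b c d e f g h

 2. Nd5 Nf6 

  a b c d e f g h
  ─────────────────
8│♜ · ♝ ♛ ♚ ♝ · ♜│8
7│♟ ♟ ♟ ♟ ♟ ♟ ♟ ♟│7
6│· · ♞ · · ♞ · ·│6
5│· · · ♘ · · · ·│5
4│· · · · · · · ·│4
3│· · · · · · · ·│3
2│♙ ♙ ♙ ♙ ♙ ♙ ♙ ♙│2
1│♖ · ♗ ♕ ♔ ♗ ♘ ♖│1
  ─────────────────
  a b c d e f g h

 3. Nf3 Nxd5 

  a b c d e f g h
  ─────────────────
8│♜ · ♝ ♛ ♚ ♝ · ♜│8
7│♟ ♟ ♟ ♟ ♟ ♟ ♟ ♟│7
6│· · ♞ · · · · ·│6
5│· · · ♞ · · · ·│5
4│· · · · · · · ·│4
3│· · · · · ♘ · ·│3
2│♙ ♙ ♙ ♙ ♙ ♙ ♙ ♙│2
1│♖ · ♗ ♕ ♔ ♗ · ♖│1
  ─────────────────
  a b c d e f g h

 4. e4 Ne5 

  a b c d e f g h
  ─────────────────
8│♜ · ♝ ♛ ♚ ♝ · ♜│8
7│♟ ♟ ♟ ♟ ♟ ♟ ♟ ♟│7
6│· · · · · · · ·│6
5│· · · ♞ ♞ · · ·│5
4│· · · · ♙ · · ·│4
3│· · · · · ♘ · ·│3
2│♙ ♙ ♙ ♙ · ♙ ♙ ♙│2
1│♖ · ♗ ♕ ♔ ♗ · ♖│1
  ─────────────────
  a b c d e f g h

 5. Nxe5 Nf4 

  a b c d e f g h
  ─────────────────
8│♜ · ♝ ♛ ♚ ♝ · ♜│8
7│♟ ♟ ♟ ♟ ♟ ♟ ♟ ♟│7
6│· · · · · · · ·│6
5│· · · · ♘ · · ·│5
4│· · · · ♙ ♞ · ·│4
3│· · · · · · · ·│3
2│♙ ♙ ♙ ♙ · ♙ ♙ ♙│2
1│♖ · ♗ ♕ ♔ ♗ · ♖│1
  ─────────────────
  a b c d e f g h



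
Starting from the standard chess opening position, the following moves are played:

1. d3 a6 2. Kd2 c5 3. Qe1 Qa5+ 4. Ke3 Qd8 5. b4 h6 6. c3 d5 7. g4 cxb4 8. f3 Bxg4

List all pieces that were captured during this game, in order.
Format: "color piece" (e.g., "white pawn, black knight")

Tracking captures:
  cxb4: captured white pawn
  Bxg4: captured white pawn

white pawn, white pawn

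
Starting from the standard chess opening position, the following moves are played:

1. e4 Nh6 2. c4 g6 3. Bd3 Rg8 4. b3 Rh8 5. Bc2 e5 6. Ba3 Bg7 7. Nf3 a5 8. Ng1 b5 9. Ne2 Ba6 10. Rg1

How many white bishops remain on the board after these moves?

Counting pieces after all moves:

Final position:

  a b c d e f g h
  ─────────────────
8│♜ ♞ · ♛ ♚ · · ♜│8
7│· · ♟ ♟ · ♟ ♝ ♟│7
6│♝ · · · · · ♟ ♞│6
5│♟ ♟ · · ♟ · · ·│5
4│· · ♙ · ♙ · · ·│4
3│♗ ♙ · · · · · ·│3
2│♙ · ♗ ♙ ♘ ♙ ♙ ♙│2
1│♖ ♘ · ♕ ♔ · ♖ ·│1
  ─────────────────
  a b c d e f g h


2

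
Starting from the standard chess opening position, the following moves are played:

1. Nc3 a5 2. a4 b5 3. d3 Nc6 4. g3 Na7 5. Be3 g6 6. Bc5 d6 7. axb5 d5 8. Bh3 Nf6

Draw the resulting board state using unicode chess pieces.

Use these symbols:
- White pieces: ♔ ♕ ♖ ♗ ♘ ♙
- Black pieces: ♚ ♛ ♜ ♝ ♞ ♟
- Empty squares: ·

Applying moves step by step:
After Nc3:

♜ ♞ ♝ ♛ ♚ ♝ ♞ ♜
♟ ♟ ♟ ♟ ♟ ♟ ♟ ♟
· · · · · · · ·
· · · · · · · ·
· · · · · · · ·
· · ♘ · · · · ·
♙ ♙ ♙ ♙ ♙ ♙ ♙ ♙
♖ · ♗ ♕ ♔ ♗ ♘ ♖


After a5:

♜ ♞ ♝ ♛ ♚ ♝ ♞ ♜
· ♟ ♟ ♟ ♟ ♟ ♟ ♟
· · · · · · · ·
♟ · · · · · · ·
· · · · · · · ·
· · ♘ · · · · ·
♙ ♙ ♙ ♙ ♙ ♙ ♙ ♙
♖ · ♗ ♕ ♔ ♗ ♘ ♖


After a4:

♜ ♞ ♝ ♛ ♚ ♝ ♞ ♜
· ♟ ♟ ♟ ♟ ♟ ♟ ♟
· · · · · · · ·
♟ · · · · · · ·
♙ · · · · · · ·
· · ♘ · · · · ·
· ♙ ♙ ♙ ♙ ♙ ♙ ♙
♖ · ♗ ♕ ♔ ♗ ♘ ♖


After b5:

♜ ♞ ♝ ♛ ♚ ♝ ♞ ♜
· · ♟ ♟ ♟ ♟ ♟ ♟
· · · · · · · ·
♟ ♟ · · · · · ·
♙ · · · · · · ·
· · ♘ · · · · ·
· ♙ ♙ ♙ ♙ ♙ ♙ ♙
♖ · ♗ ♕ ♔ ♗ ♘ ♖


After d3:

♜ ♞ ♝ ♛ ♚ ♝ ♞ ♜
· · ♟ ♟ ♟ ♟ ♟ ♟
· · · · · · · ·
♟ ♟ · · · · · ·
♙ · · · · · · ·
· · ♘ ♙ · · · ·
· ♙ ♙ · ♙ ♙ ♙ ♙
♖ · ♗ ♕ ♔ ♗ ♘ ♖


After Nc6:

♜ · ♝ ♛ ♚ ♝ ♞ ♜
· · ♟ ♟ ♟ ♟ ♟ ♟
· · ♞ · · · · ·
♟ ♟ · · · · · ·
♙ · · · · · · ·
· · ♘ ♙ · · · ·
· ♙ ♙ · ♙ ♙ ♙ ♙
♖ · ♗ ♕ ♔ ♗ ♘ ♖


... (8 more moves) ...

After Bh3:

♜ · ♝ ♛ ♚ ♝ ♞ ♜
♞ · ♟ · ♟ ♟ · ♟
· · · · · · ♟ ·
♟ ♙ ♗ ♟ · · · ·
· · · · · · · ·
· · ♘ ♙ · · ♙ ♗
· ♙ ♙ · ♙ ♙ · ♙
♖ · · ♕ ♔ · ♘ ♖


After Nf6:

♜ · ♝ ♛ ♚ ♝ · ♜
♞ · ♟ · ♟ ♟ · ♟
· · · · · ♞ ♟ ·
♟ ♙ ♗ ♟ · · · ·
· · · · · · · ·
· · ♘ ♙ · · ♙ ♗
· ♙ ♙ · ♙ ♙ · ♙
♖ · · ♕ ♔ · ♘ ♖



  a b c d e f g h
  ─────────────────
8│♜ · ♝ ♛ ♚ ♝ · ♜│8
7│♞ · ♟ · ♟ ♟ · ♟│7
6│· · · · · ♞ ♟ ·│6
5│♟ ♙ ♗ ♟ · · · ·│5
4│· · · · · · · ·│4
3│· · ♘ ♙ · · ♙ ♗│3
2│· ♙ ♙ · ♙ ♙ · ♙│2
1│♖ · · ♕ ♔ · ♘ ♖│1
  ─────────────────
  a b c d e f g h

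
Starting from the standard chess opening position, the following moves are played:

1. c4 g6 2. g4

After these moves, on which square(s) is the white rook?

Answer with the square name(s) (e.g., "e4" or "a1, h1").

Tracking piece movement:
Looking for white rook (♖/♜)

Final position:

  a b c d e f g h
  ─────────────────
8│♜ ♞ ♝ ♛ ♚ ♝ ♞ ♜│8
7│♟ ♟ ♟ ♟ ♟ ♟ · ♟│7
6│· · · · · · ♟ ·│6
5│· · · · · · · ·│5
4│· · ♙ · · · ♙ ·│4
3│· · · · · · · ·│3
2│♙ ♙ · ♙ ♙ ♙ · ♙│2
1│♖ ♘ ♗ ♕ ♔ ♗ ♘ ♖│1
  ─────────────────
  a b c d e f g h


a1, h1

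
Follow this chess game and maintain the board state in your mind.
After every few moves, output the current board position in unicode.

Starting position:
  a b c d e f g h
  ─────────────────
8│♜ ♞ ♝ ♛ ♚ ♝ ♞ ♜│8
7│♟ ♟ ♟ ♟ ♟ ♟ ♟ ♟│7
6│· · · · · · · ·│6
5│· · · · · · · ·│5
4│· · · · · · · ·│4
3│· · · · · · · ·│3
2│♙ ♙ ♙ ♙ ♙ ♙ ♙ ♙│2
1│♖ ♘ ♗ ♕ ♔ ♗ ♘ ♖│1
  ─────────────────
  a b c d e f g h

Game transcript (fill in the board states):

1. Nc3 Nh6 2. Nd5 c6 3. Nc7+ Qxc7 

  a b c d e f g h
  ─────────────────
8│♜ ♞ ♝ · ♚ ♝ · ♜│8
7│♟ ♟ ♛ ♟ ♟ ♟ ♟ ♟│7
6│· · ♟ · · · · ♞│6
5│· · · · · · · ·│5
4│· · · · · · · ·│4
3│· · · · · · · ·│3
2│♙ ♙ ♙ ♙ ♙ ♙ ♙ ♙│2
1│♖ · ♗ ♕ ♔ ♗ ♘ ♖│1
  ─────────────────
  a b c d e f g h

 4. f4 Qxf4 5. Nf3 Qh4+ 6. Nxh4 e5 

  a b c d e f g h
  ─────────────────
8│♜ ♞ ♝ · ♚ ♝ · ♜│8
7│♟ ♟ · ♟ · ♟ ♟ ♟│7
6│· · ♟ · · · · ♞│6
5│· · · · ♟ · · ·│5
4│· · · · · · · ♘│4
3│· · · · · · · ·│3
2│♙ ♙ ♙ ♙ ♙ · ♙ ♙│2
1│♖ · ♗ ♕ ♔ ♗ · ♖│1
  ─────────────────
  a b c d e f g h

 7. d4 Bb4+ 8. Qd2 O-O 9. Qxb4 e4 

  a b c d e f g h
  ─────────────────
8│♜ ♞ ♝ · · ♜ ♚ ·│8
7│♟ ♟ · ♟ · ♟ ♟ ♟│7
6│· · ♟ · · · · ♞│6
5│· · · · · · · ·│5
4│· ♕ · ♙ ♟ · · ♘│4
3│· · · · · · · ·│3
2│♙ ♙ ♙ · ♙ · ♙ ♙│2
1│♖ · ♗ · ♔ ♗ · ♖│1
  ─────────────────
  a b c d e f g h

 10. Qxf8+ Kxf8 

  a b c d e f g h
  ─────────────────
8│♜ ♞ ♝ · · ♚ · ·│8
7│♟ ♟ · ♟ · ♟ ♟ ♟│7
6│· · ♟ · · · · ♞│6
5│· · · · · · · ·│5
4│· · · ♙ ♟ · · ♘│4
3│· · · · · · · ·│3
2│♙ ♙ ♙ · ♙ · ♙ ♙│2
1│♖ · ♗ · ♔ ♗ · ♖│1
  ─────────────────
  a b c d e f g h


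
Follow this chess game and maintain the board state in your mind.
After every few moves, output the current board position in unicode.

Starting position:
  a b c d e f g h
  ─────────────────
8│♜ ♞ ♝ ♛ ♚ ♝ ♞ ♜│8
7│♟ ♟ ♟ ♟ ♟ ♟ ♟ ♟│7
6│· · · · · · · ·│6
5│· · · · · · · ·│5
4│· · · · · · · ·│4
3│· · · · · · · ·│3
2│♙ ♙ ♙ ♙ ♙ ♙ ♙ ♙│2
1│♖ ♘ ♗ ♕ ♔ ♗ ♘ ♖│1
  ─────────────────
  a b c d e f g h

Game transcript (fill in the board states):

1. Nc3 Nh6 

  a b c d e f g h
  ─────────────────
8│♜ ♞ ♝ ♛ ♚ ♝ · ♜│8
7│♟ ♟ ♟ ♟ ♟ ♟ ♟ ♟│7
6│· · · · · · · ♞│6
5│· · · · · · · ·│5
4│· · · · · · · ·│4
3│· · ♘ · · · · ·│3
2│♙ ♙ ♙ ♙ ♙ ♙ ♙ ♙│2
1│♖ · ♗ ♕ ♔ ♗ ♘ ♖│1
  ─────────────────
  a b c d e f g h

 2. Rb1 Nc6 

  a b c d e f g h
  ─────────────────
8│♜ · ♝ ♛ ♚ ♝ · ♜│8
7│♟ ♟ ♟ ♟ ♟ ♟ ♟ ♟│7
6│· · ♞ · · · · ♞│6
5│· · · · · · · ·│5
4│· · · · · · · ·│4
3│· · ♘ · · · · ·│3
2│♙ ♙ ♙ ♙ ♙ ♙ ♙ ♙│2
1│· ♖ ♗ ♕ ♔ ♗ ♘ ♖│1
  ─────────────────
  a b c d e f g h

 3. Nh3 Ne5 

  a b c d e f g h
  ─────────────────
8│♜ · ♝ ♛ ♚ ♝ · ♜│8
7│♟ ♟ ♟ ♟ ♟ ♟ ♟ ♟│7
6│· · · · · · · ♞│6
5│· · · · ♞ · · ·│5
4│· · · · · · · ·│4
3│· · ♘ · · · · ♘│3
2│♙ ♙ ♙ ♙ ♙ ♙ ♙ ♙│2
1│· ♖ ♗ ♕ ♔ ♗ · ♖│1
  ─────────────────
  a b c d e f g h

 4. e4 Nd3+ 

  a b c d e f g h
  ─────────────────
8│♜ · ♝ ♛ ♚ ♝ · ♜│8
7│♟ ♟ ♟ ♟ ♟ ♟ ♟ ♟│7
6│· · · · · · · ♞│6
5│· · · · · · · ·│5
4│· · · · ♙ · · ·│4
3│· · ♘ ♞ · · · ♘│3
2│♙ ♙ ♙ ♙ · ♙ ♙ ♙│2
1│· ♖ ♗ ♕ ♔ ♗ · ♖│1
  ─────────────────
  a b c d e f g h

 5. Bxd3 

  a b c d e f g h
  ─────────────────
8│♜ · ♝ ♛ ♚ ♝ · ♜│8
7│♟ ♟ ♟ ♟ ♟ ♟ ♟ ♟│7
6│· · · · · · · ♞│6
5│· · · · · · · ·│5
4│· · · · ♙ · · ·│4
3│· · ♘ ♗ · · · ♘│3
2│♙ ♙ ♙ ♙ · ♙ ♙ ♙│2
1│· ♖ ♗ ♕ ♔ · · ♖│1
  ─────────────────
  a b c d e f g h


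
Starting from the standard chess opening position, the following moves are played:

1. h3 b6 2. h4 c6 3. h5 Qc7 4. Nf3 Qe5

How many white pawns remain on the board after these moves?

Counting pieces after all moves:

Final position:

  a b c d e f g h
  ─────────────────
8│♜ ♞ ♝ · ♚ ♝ ♞ ♜│8
7│♟ · · ♟ ♟ ♟ ♟ ♟│7
6│· ♟ ♟ · · · · ·│6
5│· · · · ♛ · · ♙│5
4│· · · · · · · ·│4
3│· · · · · ♘ · ·│3
2│♙ ♙ ♙ ♙ ♙ ♙ ♙ ·│2
1│♖ ♘ ♗ ♕ ♔ ♗ · ♖│1
  ─────────────────
  a b c d e f g h


8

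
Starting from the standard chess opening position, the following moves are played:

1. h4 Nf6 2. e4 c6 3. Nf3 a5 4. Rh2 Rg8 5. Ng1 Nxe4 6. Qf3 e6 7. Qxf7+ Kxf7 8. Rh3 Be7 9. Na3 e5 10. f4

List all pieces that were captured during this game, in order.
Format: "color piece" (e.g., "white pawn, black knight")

Tracking captures:
  Nxe4: captured white pawn
  Qxf7+: captured black pawn
  Kxf7: captured white queen

white pawn, black pawn, white queen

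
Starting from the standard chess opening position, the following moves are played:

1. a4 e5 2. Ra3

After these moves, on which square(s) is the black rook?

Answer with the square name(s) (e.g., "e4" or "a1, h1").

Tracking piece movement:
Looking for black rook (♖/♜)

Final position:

  a b c d e f g h
  ─────────────────
8│♜ ♞ ♝ ♛ ♚ ♝ ♞ ♜│8
7│♟ ♟ ♟ ♟ · ♟ ♟ ♟│7
6│· · · · · · · ·│6
5│· · · · ♟ · · ·│5
4│♙ · · · · · · ·│4
3│♖ · · · · · · ·│3
2│· ♙ ♙ ♙ ♙ ♙ ♙ ♙│2
1│· ♘ ♗ ♕ ♔ ♗ ♘ ♖│1
  ─────────────────
  a b c d e f g h


a8, h8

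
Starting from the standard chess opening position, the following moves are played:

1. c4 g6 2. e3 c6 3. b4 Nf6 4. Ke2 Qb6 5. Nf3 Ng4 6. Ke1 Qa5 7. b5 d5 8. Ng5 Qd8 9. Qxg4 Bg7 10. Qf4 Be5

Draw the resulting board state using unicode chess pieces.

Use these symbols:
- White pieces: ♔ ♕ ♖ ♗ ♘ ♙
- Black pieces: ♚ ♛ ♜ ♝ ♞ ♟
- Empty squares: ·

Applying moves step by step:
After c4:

♜ ♞ ♝ ♛ ♚ ♝ ♞ ♜
♟ ♟ ♟ ♟ ♟ ♟ ♟ ♟
· · · · · · · ·
· · · · · · · ·
· · ♙ · · · · ·
· · · · · · · ·
♙ ♙ · ♙ ♙ ♙ ♙ ♙
♖ ♘ ♗ ♕ ♔ ♗ ♘ ♖


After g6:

♜ ♞ ♝ ♛ ♚ ♝ ♞ ♜
♟ ♟ ♟ ♟ ♟ ♟ · ♟
· · · · · · ♟ ·
· · · · · · · ·
· · ♙ · · · · ·
· · · · · · · ·
♙ ♙ · ♙ ♙ ♙ ♙ ♙
♖ ♘ ♗ ♕ ♔ ♗ ♘ ♖


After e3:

♜ ♞ ♝ ♛ ♚ ♝ ♞ ♜
♟ ♟ ♟ ♟ ♟ ♟ · ♟
· · · · · · ♟ ·
· · · · · · · ·
· · ♙ · · · · ·
· · · · ♙ · · ·
♙ ♙ · ♙ · ♙ ♙ ♙
♖ ♘ ♗ ♕ ♔ ♗ ♘ ♖


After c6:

♜ ♞ ♝ ♛ ♚ ♝ ♞ ♜
♟ ♟ · ♟ ♟ ♟ · ♟
· · ♟ · · · ♟ ·
· · · · · · · ·
· · ♙ · · · · ·
· · · · ♙ · · ·
♙ ♙ · ♙ · ♙ ♙ ♙
♖ ♘ ♗ ♕ ♔ ♗ ♘ ♖


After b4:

♜ ♞ ♝ ♛ ♚ ♝ ♞ ♜
♟ ♟ · ♟ ♟ ♟ · ♟
· · ♟ · · · ♟ ·
· · · · · · · ·
· ♙ ♙ · · · · ·
· · · · ♙ · · ·
♙ · · ♙ · ♙ ♙ ♙
♖ ♘ ♗ ♕ ♔ ♗ ♘ ♖


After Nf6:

♜ ♞ ♝ ♛ ♚ ♝ · ♜
♟ ♟ · ♟ ♟ ♟ · ♟
· · ♟ · · ♞ ♟ ·
· · · · · · · ·
· ♙ ♙ · · · · ·
· · · · ♙ · · ·
♙ · · ♙ · ♙ ♙ ♙
♖ ♘ ♗ ♕ ♔ ♗ ♘ ♖


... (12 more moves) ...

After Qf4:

♜ ♞ ♝ ♛ ♚ · · ♜
♟ ♟ · · ♟ ♟ ♝ ♟
· · ♟ · · · ♟ ·
· ♙ · ♟ · · ♘ ·
· · ♙ · · ♕ · ·
· · · · ♙ · · ·
♙ · · ♙ · ♙ ♙ ♙
♖ ♘ ♗ · ♔ ♗ · ♖


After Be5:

♜ ♞ ♝ ♛ ♚ · · ♜
♟ ♟ · · ♟ ♟ · ♟
· · ♟ · · · ♟ ·
· ♙ · ♟ ♝ · ♘ ·
· · ♙ · · ♕ · ·
· · · · ♙ · · ·
♙ · · ♙ · ♙ ♙ ♙
♖ ♘ ♗ · ♔ ♗ · ♖



  a b c d e f g h
  ─────────────────
8│♜ ♞ ♝ ♛ ♚ · · ♜│8
7│♟ ♟ · · ♟ ♟ · ♟│7
6│· · ♟ · · · ♟ ·│6
5│· ♙ · ♟ ♝ · ♘ ·│5
4│· · ♙ · · ♕ · ·│4
3│· · · · ♙ · · ·│3
2│♙ · · ♙ · ♙ ♙ ♙│2
1│♖ ♘ ♗ · ♔ ♗ · ♖│1
  ─────────────────
  a b c d e f g h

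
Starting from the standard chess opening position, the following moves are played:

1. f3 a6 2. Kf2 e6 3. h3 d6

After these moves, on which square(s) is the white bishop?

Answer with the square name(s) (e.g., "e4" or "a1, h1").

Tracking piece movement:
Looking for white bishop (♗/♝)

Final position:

  a b c d e f g h
  ─────────────────
8│♜ ♞ ♝ ♛ ♚ ♝ ♞ ♜│8
7│· ♟ ♟ · · ♟ ♟ ♟│7
6│♟ · · ♟ ♟ · · ·│6
5│· · · · · · · ·│5
4│· · · · · · · ·│4
3│· · · · · ♙ · ♙│3
2│♙ ♙ ♙ ♙ ♙ ♔ ♙ ·│2
1│♖ ♘ ♗ ♕ · ♗ ♘ ♖│1
  ─────────────────
  a b c d e f g h


c1, f1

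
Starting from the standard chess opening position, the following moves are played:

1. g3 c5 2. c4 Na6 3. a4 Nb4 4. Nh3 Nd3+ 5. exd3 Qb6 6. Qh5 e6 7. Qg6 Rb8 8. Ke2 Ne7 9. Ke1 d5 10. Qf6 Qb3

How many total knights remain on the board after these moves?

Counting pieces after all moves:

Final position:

  a b c d e f g h
  ─────────────────
8│· ♜ ♝ · ♚ ♝ · ♜│8
7│♟ ♟ · · ♞ ♟ ♟ ♟│7
6│· · · · ♟ ♕ · ·│6
5│· · ♟ ♟ · · · ·│5
4│♙ · ♙ · · · · ·│4
3│· ♛ · ♙ · · ♙ ♘│3
2│· ♙ · ♙ · ♙ · ♙│2
1│♖ ♘ ♗ · ♔ ♗ · ♖│1
  ─────────────────
  a b c d e f g h


3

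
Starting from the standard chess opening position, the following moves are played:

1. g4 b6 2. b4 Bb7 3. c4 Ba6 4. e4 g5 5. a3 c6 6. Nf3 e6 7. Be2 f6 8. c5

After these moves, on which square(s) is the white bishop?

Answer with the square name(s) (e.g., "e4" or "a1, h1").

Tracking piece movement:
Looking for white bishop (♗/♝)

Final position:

  a b c d e f g h
  ─────────────────
8│♜ ♞ · ♛ ♚ ♝ ♞ ♜│8
7│♟ · · ♟ · · · ♟│7
6│♝ ♟ ♟ · ♟ ♟ · ·│6
5│· · ♙ · · · ♟ ·│5
4│· ♙ · · ♙ · ♙ ·│4
3│♙ · · · · ♘ · ·│3
2│· · · ♙ ♗ ♙ · ♙│2
1│♖ ♘ ♗ ♕ ♔ · · ♖│1
  ─────────────────
  a b c d e f g h


c1, e2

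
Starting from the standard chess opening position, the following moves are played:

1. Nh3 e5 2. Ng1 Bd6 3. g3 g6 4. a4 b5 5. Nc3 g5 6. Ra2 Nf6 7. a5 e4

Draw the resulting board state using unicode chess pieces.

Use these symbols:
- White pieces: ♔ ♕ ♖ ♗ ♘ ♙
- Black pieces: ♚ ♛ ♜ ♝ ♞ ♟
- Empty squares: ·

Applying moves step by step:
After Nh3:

♜ ♞ ♝ ♛ ♚ ♝ ♞ ♜
♟ ♟ ♟ ♟ ♟ ♟ ♟ ♟
· · · · · · · ·
· · · · · · · ·
· · · · · · · ·
· · · · · · · ♘
♙ ♙ ♙ ♙ ♙ ♙ ♙ ♙
♖ ♘ ♗ ♕ ♔ ♗ · ♖


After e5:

♜ ♞ ♝ ♛ ♚ ♝ ♞ ♜
♟ ♟ ♟ ♟ · ♟ ♟ ♟
· · · · · · · ·
· · · · ♟ · · ·
· · · · · · · ·
· · · · · · · ♘
♙ ♙ ♙ ♙ ♙ ♙ ♙ ♙
♖ ♘ ♗ ♕ ♔ ♗ · ♖


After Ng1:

♜ ♞ ♝ ♛ ♚ ♝ ♞ ♜
♟ ♟ ♟ ♟ · ♟ ♟ ♟
· · · · · · · ·
· · · · ♟ · · ·
· · · · · · · ·
· · · · · · · ·
♙ ♙ ♙ ♙ ♙ ♙ ♙ ♙
♖ ♘ ♗ ♕ ♔ ♗ ♘ ♖


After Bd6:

♜ ♞ ♝ ♛ ♚ · ♞ ♜
♟ ♟ ♟ ♟ · ♟ ♟ ♟
· · · ♝ · · · ·
· · · · ♟ · · ·
· · · · · · · ·
· · · · · · · ·
♙ ♙ ♙ ♙ ♙ ♙ ♙ ♙
♖ ♘ ♗ ♕ ♔ ♗ ♘ ♖


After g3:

♜ ♞ ♝ ♛ ♚ · ♞ ♜
♟ ♟ ♟ ♟ · ♟ ♟ ♟
· · · ♝ · · · ·
· · · · ♟ · · ·
· · · · · · · ·
· · · · · · ♙ ·
♙ ♙ ♙ ♙ ♙ ♙ · ♙
♖ ♘ ♗ ♕ ♔ ♗ ♘ ♖


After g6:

♜ ♞ ♝ ♛ ♚ · ♞ ♜
♟ ♟ ♟ ♟ · ♟ · ♟
· · · ♝ · · ♟ ·
· · · · ♟ · · ·
· · · · · · · ·
· · · · · · ♙ ·
♙ ♙ ♙ ♙ ♙ ♙ · ♙
♖ ♘ ♗ ♕ ♔ ♗ ♘ ♖


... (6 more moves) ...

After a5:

♜ ♞ ♝ ♛ ♚ · · ♜
♟ · ♟ ♟ · ♟ · ♟
· · · ♝ · ♞ · ·
♙ ♟ · · ♟ · ♟ ·
· · · · · · · ·
· · ♘ · · · ♙ ·
♖ ♙ ♙ ♙ ♙ ♙ · ♙
· · ♗ ♕ ♔ ♗ ♘ ♖


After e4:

♜ ♞ ♝ ♛ ♚ · · ♜
♟ · ♟ ♟ · ♟ · ♟
· · · ♝ · ♞ · ·
♙ ♟ · · · · ♟ ·
· · · · ♟ · · ·
· · ♘ · · · ♙ ·
♖ ♙ ♙ ♙ ♙ ♙ · ♙
· · ♗ ♕ ♔ ♗ ♘ ♖



  a b c d e f g h
  ─────────────────
8│♜ ♞ ♝ ♛ ♚ · · ♜│8
7│♟ · ♟ ♟ · ♟ · ♟│7
6│· · · ♝ · ♞ · ·│6
5│♙ ♟ · · · · ♟ ·│5
4│· · · · ♟ · · ·│4
3│· · ♘ · · · ♙ ·│3
2│♖ ♙ ♙ ♙ ♙ ♙ · ♙│2
1│· · ♗ ♕ ♔ ♗ ♘ ♖│1
  ─────────────────
  a b c d e f g h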